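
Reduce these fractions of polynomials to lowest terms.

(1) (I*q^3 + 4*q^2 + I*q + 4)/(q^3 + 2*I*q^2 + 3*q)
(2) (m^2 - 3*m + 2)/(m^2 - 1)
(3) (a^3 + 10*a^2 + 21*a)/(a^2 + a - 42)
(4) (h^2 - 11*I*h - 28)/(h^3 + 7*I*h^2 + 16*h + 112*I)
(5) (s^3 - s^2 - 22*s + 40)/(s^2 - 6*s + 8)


(1) = (I*q^2 + 3*q + 4*I)/(q^2 + 3*I*q)
(2) = (m - 2)/(m + 1)
(3) = (a^2 + 3*a)/(a - 6)
(4) = (h - 7*I)/(h^2 + 11*I*h - 28)
(5) = s + 5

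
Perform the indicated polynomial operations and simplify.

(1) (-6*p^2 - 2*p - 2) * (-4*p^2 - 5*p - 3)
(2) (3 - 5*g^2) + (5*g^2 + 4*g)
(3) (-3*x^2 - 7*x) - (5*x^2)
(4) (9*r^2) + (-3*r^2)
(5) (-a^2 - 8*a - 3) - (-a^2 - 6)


(1) = 24*p^4 + 38*p^3 + 36*p^2 + 16*p + 6
(2) = 4*g + 3
(3) = -8*x^2 - 7*x
(4) = 6*r^2
(5) = 3 - 8*a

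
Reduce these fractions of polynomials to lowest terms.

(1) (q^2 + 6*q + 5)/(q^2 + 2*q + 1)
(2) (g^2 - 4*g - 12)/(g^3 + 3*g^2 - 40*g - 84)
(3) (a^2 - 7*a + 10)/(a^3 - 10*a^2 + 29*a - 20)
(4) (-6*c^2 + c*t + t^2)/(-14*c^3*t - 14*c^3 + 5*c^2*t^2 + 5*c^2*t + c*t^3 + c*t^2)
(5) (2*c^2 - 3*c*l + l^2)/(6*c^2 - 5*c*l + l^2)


(1) = (q + 5)/(q + 1)
(2) = 1/(g + 7)
(3) = (a - 2)/(a^2 - 5*a + 4)
(4) = (3*c + t)/(7*c^2*t + 7*c^2 + c*t^2 + c*t)
(5) = (c - l)/(3*c - l)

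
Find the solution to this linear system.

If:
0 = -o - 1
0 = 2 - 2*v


Then:
o = -1
v = 1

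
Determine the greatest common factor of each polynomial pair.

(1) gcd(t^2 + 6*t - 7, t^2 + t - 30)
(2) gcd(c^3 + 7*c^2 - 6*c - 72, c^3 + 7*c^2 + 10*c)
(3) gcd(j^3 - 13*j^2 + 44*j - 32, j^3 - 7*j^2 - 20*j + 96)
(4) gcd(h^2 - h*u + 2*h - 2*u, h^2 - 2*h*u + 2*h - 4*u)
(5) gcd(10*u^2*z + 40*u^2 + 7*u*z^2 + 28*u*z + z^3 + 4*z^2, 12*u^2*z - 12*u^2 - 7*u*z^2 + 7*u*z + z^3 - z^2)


(1) = gcd((t - 1)*(t + 7), (t - 5)*(t + 6)) = 1
(2) = gcd((c - 3)*(c + 4)*(c + 6), c*(c + 2)*(c + 5)) = 1
(3) = j - 8
(4) = gcd((h + 2)*(h - u), (h + 2)*(h - 2*u)) = h + 2
(5) = 1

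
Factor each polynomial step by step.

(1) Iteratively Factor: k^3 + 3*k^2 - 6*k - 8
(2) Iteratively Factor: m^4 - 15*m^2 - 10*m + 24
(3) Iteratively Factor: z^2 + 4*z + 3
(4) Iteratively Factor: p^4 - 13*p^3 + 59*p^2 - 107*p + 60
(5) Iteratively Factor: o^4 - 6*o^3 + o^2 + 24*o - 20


(1) = (k + 1)*(k^2 + 2*k - 8) = (k - 2)*(k + 1)*(k + 4)
(2) = (m + 3)*(m^3 - 3*m^2 - 6*m + 8) = (m + 2)*(m + 3)*(m^2 - 5*m + 4) = (m - 1)*(m + 2)*(m + 3)*(m - 4)
(3) = (z + 3)*(z + 1)
(4) = (p - 3)*(p^3 - 10*p^2 + 29*p - 20) = (p - 5)*(p - 3)*(p^2 - 5*p + 4) = (p - 5)*(p - 3)*(p - 1)*(p - 4)
(5) = (o - 5)*(o^3 - o^2 - 4*o + 4) = (o - 5)*(o - 2)*(o^2 + o - 2) = (o - 5)*(o - 2)*(o + 2)*(o - 1)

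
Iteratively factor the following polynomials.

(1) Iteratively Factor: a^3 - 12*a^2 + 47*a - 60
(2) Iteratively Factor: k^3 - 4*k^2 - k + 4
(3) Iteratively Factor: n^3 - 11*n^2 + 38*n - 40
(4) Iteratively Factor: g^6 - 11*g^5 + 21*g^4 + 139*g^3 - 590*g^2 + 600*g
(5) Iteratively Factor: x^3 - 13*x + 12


(1) = (a - 4)*(a^2 - 8*a + 15) = (a - 5)*(a - 4)*(a - 3)
(2) = (k + 1)*(k^2 - 5*k + 4) = (k - 1)*(k + 1)*(k - 4)
(3) = (n - 5)*(n^2 - 6*n + 8) = (n - 5)*(n - 4)*(n - 2)
(4) = (g - 3)*(g^5 - 8*g^4 - 3*g^3 + 130*g^2 - 200*g) = g*(g - 3)*(g^4 - 8*g^3 - 3*g^2 + 130*g - 200) = g*(g - 3)*(g - 2)*(g^3 - 6*g^2 - 15*g + 100) = g*(g - 5)*(g - 3)*(g - 2)*(g^2 - g - 20) = g*(g - 5)^2*(g - 3)*(g - 2)*(g + 4)
(5) = (x + 4)*(x^2 - 4*x + 3) = (x - 3)*(x + 4)*(x - 1)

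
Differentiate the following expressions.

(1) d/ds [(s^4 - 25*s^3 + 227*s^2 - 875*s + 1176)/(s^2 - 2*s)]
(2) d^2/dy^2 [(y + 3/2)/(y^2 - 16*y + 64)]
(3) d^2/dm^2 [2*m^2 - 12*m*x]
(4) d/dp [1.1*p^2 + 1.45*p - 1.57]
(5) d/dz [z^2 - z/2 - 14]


(1) = (2*s^5 - 31*s^4 + 100*s^3 + 421*s^2 - 2352*s + 2352)/(s^2*(s^2 - 4*s + 4))
(2) = (2*y + 41)/(y^4 - 32*y^3 + 384*y^2 - 2048*y + 4096)
(3) = 4
(4) = 2.2*p + 1.45
(5) = 2*z - 1/2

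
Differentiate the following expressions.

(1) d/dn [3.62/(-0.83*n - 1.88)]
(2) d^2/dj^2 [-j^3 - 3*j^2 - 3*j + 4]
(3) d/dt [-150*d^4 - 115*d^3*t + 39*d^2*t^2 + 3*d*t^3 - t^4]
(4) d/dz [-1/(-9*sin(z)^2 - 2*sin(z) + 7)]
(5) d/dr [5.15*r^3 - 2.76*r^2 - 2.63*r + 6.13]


(1) = 3.0046/(0.83*n + 1.88)^2
(2) = -6*j - 6
(3) = -115*d^3 + 78*d^2*t + 9*d*t^2 - 4*t^3
(4) = -2*(9*sin(z) + 1)*cos(z)/(9*sin(z)^2 + 2*sin(z) - 7)^2
(5) = 15.45*r^2 - 5.52*r - 2.63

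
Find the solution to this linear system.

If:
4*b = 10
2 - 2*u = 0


Then:
b = 5/2
u = 1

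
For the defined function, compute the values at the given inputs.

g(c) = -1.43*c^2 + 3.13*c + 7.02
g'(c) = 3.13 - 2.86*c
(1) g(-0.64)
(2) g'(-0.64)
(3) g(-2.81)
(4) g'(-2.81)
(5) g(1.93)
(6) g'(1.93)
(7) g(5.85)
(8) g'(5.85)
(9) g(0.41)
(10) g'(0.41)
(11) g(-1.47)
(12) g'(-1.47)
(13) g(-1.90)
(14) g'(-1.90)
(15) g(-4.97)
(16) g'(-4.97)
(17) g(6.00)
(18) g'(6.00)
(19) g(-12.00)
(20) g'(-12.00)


(1) = 4.43
(2) = 4.96
(3) = -13.07
(4) = 11.17
(5) = 7.73
(6) = -2.39
(7) = -23.61
(8) = -13.60
(9) = 8.06
(10) = 1.96
(11) = -0.67
(12) = 7.33
(13) = -4.09
(14) = 8.56
(15) = -43.86
(16) = 17.34
(17) = -25.68
(18) = -14.03
(19) = -236.46
(20) = 37.45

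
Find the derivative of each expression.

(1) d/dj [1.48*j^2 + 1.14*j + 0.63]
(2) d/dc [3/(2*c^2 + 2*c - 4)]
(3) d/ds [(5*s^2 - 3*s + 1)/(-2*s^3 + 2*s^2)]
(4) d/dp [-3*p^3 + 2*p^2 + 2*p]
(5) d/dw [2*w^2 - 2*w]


(1) = 2.96*j + 1.14
(2) = 3*(-2*c - 1)/(2*(c^2 + c - 2)^2)
(3) = (5*s^3 - 6*s^2 + 6*s - 2)/(2*s^3*(s^2 - 2*s + 1))
(4) = -9*p^2 + 4*p + 2
(5) = 4*w - 2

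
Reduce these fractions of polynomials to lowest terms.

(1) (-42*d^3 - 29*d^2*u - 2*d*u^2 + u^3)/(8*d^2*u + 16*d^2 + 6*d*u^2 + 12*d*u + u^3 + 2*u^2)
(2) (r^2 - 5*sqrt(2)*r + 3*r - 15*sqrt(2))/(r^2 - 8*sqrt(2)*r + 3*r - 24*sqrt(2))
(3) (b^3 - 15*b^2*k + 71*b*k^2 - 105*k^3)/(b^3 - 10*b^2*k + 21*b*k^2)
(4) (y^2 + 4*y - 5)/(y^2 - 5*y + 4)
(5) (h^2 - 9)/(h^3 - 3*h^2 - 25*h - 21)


(1) = (-21*d^2 - 4*d*u + u^2)/(4*d*u + 8*d + u^2 + 2*u)
(2) = (r - 5*sqrt(2))/(r - 8*sqrt(2))
(3) = (b - 5*k)/b
(4) = (y + 5)/(y - 4)
(5) = (h - 3)/(h^2 - 6*h - 7)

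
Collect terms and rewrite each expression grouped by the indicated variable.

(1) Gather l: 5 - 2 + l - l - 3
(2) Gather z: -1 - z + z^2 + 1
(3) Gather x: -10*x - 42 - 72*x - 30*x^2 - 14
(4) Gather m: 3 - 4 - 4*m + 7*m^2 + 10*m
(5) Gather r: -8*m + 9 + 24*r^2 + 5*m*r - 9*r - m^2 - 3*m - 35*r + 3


(1) = 0
(2) = z^2 - z
(3) = -30*x^2 - 82*x - 56
(4) = 7*m^2 + 6*m - 1
(5) = -m^2 - 11*m + 24*r^2 + r*(5*m - 44) + 12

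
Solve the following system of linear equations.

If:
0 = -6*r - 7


Then:
r = -7/6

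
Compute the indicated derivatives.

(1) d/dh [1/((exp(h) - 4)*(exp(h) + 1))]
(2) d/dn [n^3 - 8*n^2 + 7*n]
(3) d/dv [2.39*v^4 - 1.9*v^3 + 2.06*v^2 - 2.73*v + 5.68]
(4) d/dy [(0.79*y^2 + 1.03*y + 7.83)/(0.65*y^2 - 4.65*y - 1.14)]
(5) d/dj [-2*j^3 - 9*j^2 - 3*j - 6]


(1) = (3 - 2*exp(h))*exp(h)/(exp(4*h) - 6*exp(3*h) + exp(2*h) + 24*exp(h) + 16)
(2) = 3*n^2 - 16*n + 7
(3) = 9.56*v^3 - 5.7*v^2 + 4.12*v - 2.73
(4) = (-4.343*y^2 - 11.9802*y + 35.2353)/(0.4225*y^4 - 6.045*y^3 + 20.1405*y^2 + 10.602*y + 1.2996)
(5) = -6*j^2 - 18*j - 3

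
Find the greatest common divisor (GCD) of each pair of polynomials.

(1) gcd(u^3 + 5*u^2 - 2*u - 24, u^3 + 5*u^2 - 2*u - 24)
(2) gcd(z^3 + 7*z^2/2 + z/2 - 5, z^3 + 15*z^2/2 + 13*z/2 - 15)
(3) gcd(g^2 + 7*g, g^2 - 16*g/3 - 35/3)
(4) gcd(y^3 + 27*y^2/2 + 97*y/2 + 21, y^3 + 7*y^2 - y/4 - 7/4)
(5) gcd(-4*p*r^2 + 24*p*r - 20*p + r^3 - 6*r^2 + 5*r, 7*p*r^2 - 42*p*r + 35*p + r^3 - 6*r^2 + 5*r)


(1) = u^3 + 5*u^2 - 2*u - 24
(2) = gcd((z - 1)*(z + 2)*(z + 5/2), (z - 1)*(z + 5/2)*(z + 6)) = z^2 + 3*z/2 - 5/2
(3) = 1
(4) = y^2 + 15*y/2 + 7/2
(5) = gcd((-4*p + r)*(r - 5)*(r - 1), (7*p + r)*(r - 5)*(r - 1)) = r^2 - 6*r + 5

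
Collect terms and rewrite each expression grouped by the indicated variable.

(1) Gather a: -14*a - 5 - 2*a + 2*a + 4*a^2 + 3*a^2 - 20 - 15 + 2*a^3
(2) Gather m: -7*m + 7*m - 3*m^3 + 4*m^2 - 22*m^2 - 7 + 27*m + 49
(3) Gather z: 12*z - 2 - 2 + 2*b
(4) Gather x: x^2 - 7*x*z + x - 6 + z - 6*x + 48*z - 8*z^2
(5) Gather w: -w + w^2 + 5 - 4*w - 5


(1) = 2*a^3 + 7*a^2 - 14*a - 40
(2) = -3*m^3 - 18*m^2 + 27*m + 42
(3) = 2*b + 12*z - 4
(4) = x^2 + x*(-7*z - 5) - 8*z^2 + 49*z - 6
(5) = w^2 - 5*w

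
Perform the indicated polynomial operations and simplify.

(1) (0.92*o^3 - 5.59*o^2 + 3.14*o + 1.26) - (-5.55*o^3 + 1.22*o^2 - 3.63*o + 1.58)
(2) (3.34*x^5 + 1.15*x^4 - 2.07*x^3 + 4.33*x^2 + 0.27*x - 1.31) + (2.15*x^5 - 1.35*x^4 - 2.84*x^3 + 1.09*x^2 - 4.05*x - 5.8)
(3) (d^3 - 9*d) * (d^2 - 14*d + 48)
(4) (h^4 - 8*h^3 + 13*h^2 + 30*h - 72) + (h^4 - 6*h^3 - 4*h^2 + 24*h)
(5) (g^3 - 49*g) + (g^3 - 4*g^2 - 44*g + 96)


(1) = 6.47*o^3 - 6.81*o^2 + 6.77*o - 0.32
(2) = 5.49*x^5 - 0.2*x^4 - 4.91*x^3 + 5.42*x^2 - 3.78*x - 7.11
(3) = d^5 - 14*d^4 + 39*d^3 + 126*d^2 - 432*d
(4) = 2*h^4 - 14*h^3 + 9*h^2 + 54*h - 72
(5) = 2*g^3 - 4*g^2 - 93*g + 96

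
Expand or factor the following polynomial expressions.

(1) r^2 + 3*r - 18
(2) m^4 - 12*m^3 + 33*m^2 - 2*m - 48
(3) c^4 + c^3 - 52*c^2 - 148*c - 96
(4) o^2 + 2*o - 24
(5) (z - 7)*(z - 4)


(1) = (r - 3)*(r + 6)
(2) = (m - 8)*(m - 3)*(m - 2)*(m + 1)
(3) = (c - 8)*(c + 1)*(c + 2)*(c + 6)
(4) = (o - 4)*(o + 6)
(5) = z^2 - 11*z + 28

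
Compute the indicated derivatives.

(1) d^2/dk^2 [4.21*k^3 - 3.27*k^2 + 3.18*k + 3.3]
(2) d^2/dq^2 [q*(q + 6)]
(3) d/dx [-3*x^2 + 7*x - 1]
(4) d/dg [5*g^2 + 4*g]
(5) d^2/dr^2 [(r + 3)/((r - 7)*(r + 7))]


(1) = 25.26*k - 6.54
(2) = 2
(3) = 7 - 6*x
(4) = 10*g + 4
(5) = 2*(r^3 + 9*r^2 + 147*r + 147)/(r^6 - 147*r^4 + 7203*r^2 - 117649)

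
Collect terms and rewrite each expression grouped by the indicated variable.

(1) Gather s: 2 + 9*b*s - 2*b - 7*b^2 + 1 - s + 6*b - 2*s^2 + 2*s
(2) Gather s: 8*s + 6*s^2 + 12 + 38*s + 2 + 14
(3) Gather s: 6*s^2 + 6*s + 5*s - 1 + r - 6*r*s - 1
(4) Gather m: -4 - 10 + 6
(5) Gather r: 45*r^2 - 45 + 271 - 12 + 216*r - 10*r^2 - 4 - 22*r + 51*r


(1) = -7*b^2 + 4*b - 2*s^2 + s*(9*b + 1) + 3
(2) = 6*s^2 + 46*s + 28
(3) = r + 6*s^2 + s*(11 - 6*r) - 2
(4) = -8
(5) = 35*r^2 + 245*r + 210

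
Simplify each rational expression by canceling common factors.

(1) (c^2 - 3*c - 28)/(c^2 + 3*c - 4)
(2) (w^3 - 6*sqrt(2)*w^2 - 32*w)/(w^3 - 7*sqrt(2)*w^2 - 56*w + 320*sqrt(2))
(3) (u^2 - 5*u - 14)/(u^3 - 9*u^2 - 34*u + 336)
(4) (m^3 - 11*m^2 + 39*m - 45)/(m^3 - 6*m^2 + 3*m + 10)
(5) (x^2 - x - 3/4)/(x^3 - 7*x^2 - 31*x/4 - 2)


(1) = (c - 7)/(c - 1)
(2) = (w^2 + 2*sqrt(2)*w)/(w^2 + sqrt(2)*w - 40)
(3) = (u + 2)/(u^2 - 2*u - 48)
(4) = (m^2 - 6*m + 9)/(m^2 - m - 2)
(5) = (2*x - 3)/(2*x^2 - 15*x - 8)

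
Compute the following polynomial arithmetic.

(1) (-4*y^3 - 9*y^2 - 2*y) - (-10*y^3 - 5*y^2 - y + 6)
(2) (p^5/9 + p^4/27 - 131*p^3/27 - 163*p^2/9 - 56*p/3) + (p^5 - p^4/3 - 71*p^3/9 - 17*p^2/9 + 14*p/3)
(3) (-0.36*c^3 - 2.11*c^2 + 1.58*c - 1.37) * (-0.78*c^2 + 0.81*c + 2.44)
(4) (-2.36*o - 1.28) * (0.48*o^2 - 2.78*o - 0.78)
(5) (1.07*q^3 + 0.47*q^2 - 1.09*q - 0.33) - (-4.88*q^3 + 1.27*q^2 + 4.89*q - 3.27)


(1) = 6*y^3 - 4*y^2 - y - 6
(2) = 10*p^5/9 - 8*p^4/27 - 344*p^3/27 - 20*p^2 - 14*p
(3) = 0.2808*c^5 + 1.3542*c^4 - 3.8199*c^3 - 2.8*c^2 + 2.7455*c - 3.3428
(4) = -1.1328*o^3 + 5.9464*o^2 + 5.3992*o + 0.9984
(5) = 5.95*q^3 - 0.8*q^2 - 5.98*q + 2.94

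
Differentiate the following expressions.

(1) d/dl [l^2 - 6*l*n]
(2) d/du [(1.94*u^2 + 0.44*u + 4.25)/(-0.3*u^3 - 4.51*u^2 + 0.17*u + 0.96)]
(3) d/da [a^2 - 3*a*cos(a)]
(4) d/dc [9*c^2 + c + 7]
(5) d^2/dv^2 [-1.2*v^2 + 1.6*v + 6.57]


(1) = 2*l - 6*n
(2) = (0.582*u^4 + 0.264*u^3 + 6.1392*u^2 + 42.0598*u - 0.3001)/(0.09*u^6 + 2.706*u^5 + 20.2381*u^4 - 2.1094*u^3 - 8.6303*u^2 + 0.3264*u + 0.9216)
(3) = 3*a*sin(a) + 2*a - 3*cos(a)
(4) = 18*c + 1
(5) = -2.40000000000000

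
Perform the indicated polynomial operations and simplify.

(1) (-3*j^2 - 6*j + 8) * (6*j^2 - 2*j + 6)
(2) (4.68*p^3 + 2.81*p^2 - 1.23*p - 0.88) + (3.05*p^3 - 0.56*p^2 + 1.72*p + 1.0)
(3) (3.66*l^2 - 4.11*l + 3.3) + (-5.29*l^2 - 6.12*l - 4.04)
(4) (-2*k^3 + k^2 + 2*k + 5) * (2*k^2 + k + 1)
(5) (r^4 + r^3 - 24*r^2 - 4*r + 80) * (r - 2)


(1) = -18*j^4 - 30*j^3 + 42*j^2 - 52*j + 48
(2) = 7.73*p^3 + 2.25*p^2 + 0.49*p + 0.12
(3) = -1.63*l^2 - 10.23*l - 0.74
(4) = -4*k^5 + 3*k^3 + 13*k^2 + 7*k + 5
(5) = r^5 - r^4 - 26*r^3 + 44*r^2 + 88*r - 160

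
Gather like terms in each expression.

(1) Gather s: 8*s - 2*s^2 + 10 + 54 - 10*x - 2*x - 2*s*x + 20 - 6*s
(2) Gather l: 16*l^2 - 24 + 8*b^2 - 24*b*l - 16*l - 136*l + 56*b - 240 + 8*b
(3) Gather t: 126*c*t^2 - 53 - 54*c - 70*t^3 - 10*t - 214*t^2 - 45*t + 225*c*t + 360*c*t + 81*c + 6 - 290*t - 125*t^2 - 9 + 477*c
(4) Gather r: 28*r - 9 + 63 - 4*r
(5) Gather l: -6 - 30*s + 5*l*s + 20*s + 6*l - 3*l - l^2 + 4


(1) = -2*s^2 + s*(2 - 2*x) - 12*x + 84
(2) = 8*b^2 + 64*b + 16*l^2 + l*(-24*b - 152) - 264
(3) = 504*c - 70*t^3 + t^2*(126*c - 339) + t*(585*c - 345) - 56
(4) = 24*r + 54
(5) = -l^2 + l*(5*s + 3) - 10*s - 2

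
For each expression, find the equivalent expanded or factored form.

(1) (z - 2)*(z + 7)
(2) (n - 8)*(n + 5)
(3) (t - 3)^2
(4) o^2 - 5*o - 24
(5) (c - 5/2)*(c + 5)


(1) = z^2 + 5*z - 14
(2) = n^2 - 3*n - 40
(3) = t^2 - 6*t + 9
(4) = (o - 8)*(o + 3)
(5) = c^2 + 5*c/2 - 25/2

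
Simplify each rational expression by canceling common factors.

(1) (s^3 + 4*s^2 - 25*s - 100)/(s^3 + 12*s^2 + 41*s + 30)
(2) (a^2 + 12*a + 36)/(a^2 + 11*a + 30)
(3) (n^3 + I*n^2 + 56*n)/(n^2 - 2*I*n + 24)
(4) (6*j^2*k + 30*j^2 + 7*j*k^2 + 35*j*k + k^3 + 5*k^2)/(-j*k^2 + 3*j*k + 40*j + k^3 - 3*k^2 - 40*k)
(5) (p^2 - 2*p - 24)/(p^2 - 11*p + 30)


(1) = (s^2 - s - 20)/(s^2 + 7*s + 6)
(2) = (a + 6)/(a + 5)
(3) = (n^3 + I*n^2 + 56*n)/(n^2 - 2*I*n + 24)
(4) = (-6*j^2 - 7*j*k - k^2)/(j*k - 8*j - k^2 + 8*k)
(5) = (p + 4)/(p - 5)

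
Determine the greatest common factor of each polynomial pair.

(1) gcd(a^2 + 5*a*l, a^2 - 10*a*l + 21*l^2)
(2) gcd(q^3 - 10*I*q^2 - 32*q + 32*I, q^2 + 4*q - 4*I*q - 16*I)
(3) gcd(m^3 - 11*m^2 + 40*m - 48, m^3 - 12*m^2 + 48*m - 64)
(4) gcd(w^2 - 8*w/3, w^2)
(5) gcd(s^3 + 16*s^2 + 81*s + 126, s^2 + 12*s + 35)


(1) = 1
(2) = gcd((q - 4*I)^2*(q - 2*I), (q + 4)*(q - 4*I)) = q - 4*I
(3) = gcd((m - 4)^2*(m - 3), (m - 4)^3) = m^2 - 8*m + 16
(4) = w
(5) = s + 7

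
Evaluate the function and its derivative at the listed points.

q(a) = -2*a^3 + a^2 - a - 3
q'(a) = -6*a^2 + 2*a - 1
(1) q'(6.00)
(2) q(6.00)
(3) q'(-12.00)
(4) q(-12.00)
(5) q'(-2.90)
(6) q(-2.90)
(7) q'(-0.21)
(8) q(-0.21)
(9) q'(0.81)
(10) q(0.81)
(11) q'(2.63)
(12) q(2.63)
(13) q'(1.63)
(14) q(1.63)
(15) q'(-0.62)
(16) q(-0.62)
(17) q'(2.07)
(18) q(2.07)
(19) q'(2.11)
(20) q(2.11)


(1) = -205.00
(2) = -405.00
(3) = -889.00
(4) = 3609.00
(5) = -57.26
(6) = 57.09
(7) = -1.68
(8) = -2.73
(9) = -3.32
(10) = -4.22
(11) = -37.24
(12) = -35.10
(13) = -13.68
(14) = -10.63
(15) = -4.55
(16) = -1.52
(17) = -22.57
(18) = -18.52
(19) = -23.49
(20) = -19.45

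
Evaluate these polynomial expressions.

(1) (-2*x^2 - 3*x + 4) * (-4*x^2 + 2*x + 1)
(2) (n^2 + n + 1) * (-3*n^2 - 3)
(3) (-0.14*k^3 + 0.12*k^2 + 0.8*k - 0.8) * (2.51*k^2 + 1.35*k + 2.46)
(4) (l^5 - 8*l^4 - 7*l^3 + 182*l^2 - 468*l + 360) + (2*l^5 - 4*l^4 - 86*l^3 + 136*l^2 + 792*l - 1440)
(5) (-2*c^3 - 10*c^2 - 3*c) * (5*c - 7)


(1) = 8*x^4 + 8*x^3 - 24*x^2 + 5*x + 4
(2) = -3*n^4 - 3*n^3 - 6*n^2 - 3*n - 3
(3) = -0.3514*k^5 + 0.1122*k^4 + 1.8256*k^3 - 0.6328*k^2 + 0.888*k - 1.968
(4) = 3*l^5 - 12*l^4 - 93*l^3 + 318*l^2 + 324*l - 1080
(5) = -10*c^4 - 36*c^3 + 55*c^2 + 21*c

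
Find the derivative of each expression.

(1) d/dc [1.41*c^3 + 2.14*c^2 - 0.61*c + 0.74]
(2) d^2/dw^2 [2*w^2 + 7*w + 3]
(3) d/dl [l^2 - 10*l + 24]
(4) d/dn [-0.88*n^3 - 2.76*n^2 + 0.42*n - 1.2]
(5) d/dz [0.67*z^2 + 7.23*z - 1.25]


(1) = 4.23*c^2 + 4.28*c - 0.61
(2) = 4
(3) = 2*l - 10
(4) = -2.64*n^2 - 5.52*n + 0.42
(5) = 1.34*z + 7.23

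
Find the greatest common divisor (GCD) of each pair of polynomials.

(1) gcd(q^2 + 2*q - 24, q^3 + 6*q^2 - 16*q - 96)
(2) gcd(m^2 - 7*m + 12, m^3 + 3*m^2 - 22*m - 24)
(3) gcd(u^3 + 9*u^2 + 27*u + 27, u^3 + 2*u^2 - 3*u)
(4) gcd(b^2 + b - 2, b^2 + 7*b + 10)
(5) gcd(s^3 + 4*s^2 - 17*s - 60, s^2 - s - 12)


(1) = q^2 + 2*q - 24
(2) = m - 4
(3) = gcd((u + 3)^3, u*(u - 1)*(u + 3)) = u + 3
(4) = b + 2
(5) = gcd((s - 4)*(s + 3)*(s + 5), (s - 4)*(s + 3)) = s^2 - s - 12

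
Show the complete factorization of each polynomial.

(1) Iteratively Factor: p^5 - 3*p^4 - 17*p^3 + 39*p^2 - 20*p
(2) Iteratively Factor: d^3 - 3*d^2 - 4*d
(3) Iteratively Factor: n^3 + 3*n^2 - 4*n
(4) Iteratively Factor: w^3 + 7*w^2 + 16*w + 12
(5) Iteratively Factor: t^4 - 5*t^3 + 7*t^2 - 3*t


(1) = (p - 5)*(p^4 + 2*p^3 - 7*p^2 + 4*p) = p*(p - 5)*(p^3 + 2*p^2 - 7*p + 4) = p*(p - 5)*(p + 4)*(p^2 - 2*p + 1) = p*(p - 5)*(p - 1)*(p + 4)*(p - 1)
(2) = (d + 1)*(d^2 - 4*d) = (d - 4)*(d + 1)*(d)
(3) = (n + 4)*(n^2 - n) = (n - 1)*(n + 4)*(n)
(4) = (w + 2)*(w^2 + 5*w + 6) = (w + 2)^2*(w + 3)
(5) = (t - 3)*(t^3 - 2*t^2 + t) = (t - 3)*(t - 1)*(t^2 - t) = t*(t - 3)*(t - 1)*(t - 1)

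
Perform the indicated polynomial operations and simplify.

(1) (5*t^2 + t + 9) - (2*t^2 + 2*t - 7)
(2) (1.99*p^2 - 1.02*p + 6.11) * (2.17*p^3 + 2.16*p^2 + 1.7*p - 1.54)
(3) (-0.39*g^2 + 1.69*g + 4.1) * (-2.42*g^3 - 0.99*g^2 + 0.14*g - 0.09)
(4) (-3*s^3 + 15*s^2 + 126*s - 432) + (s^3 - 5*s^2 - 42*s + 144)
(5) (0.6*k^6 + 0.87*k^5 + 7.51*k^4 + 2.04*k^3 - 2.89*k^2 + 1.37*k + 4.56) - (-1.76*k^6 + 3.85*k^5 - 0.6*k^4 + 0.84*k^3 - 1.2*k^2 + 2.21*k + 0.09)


(1) = 3*t^2 - t + 16
(2) = 4.3183*p^5 + 2.085*p^4 + 14.4385*p^3 + 8.399*p^2 + 11.9578*p - 9.4094
(3) = 0.9438*g^5 - 3.7037*g^4 - 11.6497*g^3 - 3.7873*g^2 + 0.4219*g - 0.369
(4) = -2*s^3 + 10*s^2 + 84*s - 288
(5) = 2.36*k^6 - 2.98*k^5 + 8.11*k^4 + 1.2*k^3 - 1.69*k^2 - 0.84*k + 4.47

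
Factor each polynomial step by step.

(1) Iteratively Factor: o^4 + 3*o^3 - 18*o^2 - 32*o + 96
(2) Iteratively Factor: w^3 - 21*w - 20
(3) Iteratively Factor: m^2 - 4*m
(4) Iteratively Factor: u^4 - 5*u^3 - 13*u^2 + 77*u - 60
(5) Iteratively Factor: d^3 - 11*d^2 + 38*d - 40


(1) = (o + 4)*(o^3 - o^2 - 14*o + 24) = (o - 2)*(o + 4)*(o^2 + o - 12) = (o - 2)*(o + 4)^2*(o - 3)
(2) = (w + 1)*(w^2 - w - 20) = (w - 5)*(w + 1)*(w + 4)
(3) = (m)*(m - 4)
(4) = (u - 5)*(u^3 - 13*u + 12) = (u - 5)*(u - 1)*(u^2 + u - 12) = (u - 5)*(u - 1)*(u + 4)*(u - 3)
(5) = (d - 5)*(d^2 - 6*d + 8) = (d - 5)*(d - 2)*(d - 4)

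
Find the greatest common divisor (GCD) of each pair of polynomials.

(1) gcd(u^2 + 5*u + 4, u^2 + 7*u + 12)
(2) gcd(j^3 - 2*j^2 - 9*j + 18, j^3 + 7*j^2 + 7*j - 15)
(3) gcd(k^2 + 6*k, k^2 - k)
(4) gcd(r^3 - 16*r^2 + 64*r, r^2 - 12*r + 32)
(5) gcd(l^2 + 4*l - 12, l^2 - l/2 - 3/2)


(1) = gcd((u + 1)*(u + 4), (u + 3)*(u + 4)) = u + 4
(2) = gcd((j - 3)*(j - 2)*(j + 3), (j - 1)*(j + 3)*(j + 5)) = j + 3
(3) = gcd(k*(k + 6), k*(k - 1)) = k
(4) = r - 8
(5) = 1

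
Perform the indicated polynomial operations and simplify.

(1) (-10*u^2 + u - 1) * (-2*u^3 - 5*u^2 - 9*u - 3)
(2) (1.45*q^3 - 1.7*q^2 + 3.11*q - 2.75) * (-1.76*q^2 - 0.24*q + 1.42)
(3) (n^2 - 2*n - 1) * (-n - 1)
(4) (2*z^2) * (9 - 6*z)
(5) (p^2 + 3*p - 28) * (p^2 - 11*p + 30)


(1) = 20*u^5 + 48*u^4 + 87*u^3 + 26*u^2 + 6*u + 3
(2) = -2.552*q^5 + 2.644*q^4 - 3.0066*q^3 + 1.6796*q^2 + 5.0762*q - 3.905
(3) = -n^3 + n^2 + 3*n + 1
(4) = -12*z^3 + 18*z^2
(5) = p^4 - 8*p^3 - 31*p^2 + 398*p - 840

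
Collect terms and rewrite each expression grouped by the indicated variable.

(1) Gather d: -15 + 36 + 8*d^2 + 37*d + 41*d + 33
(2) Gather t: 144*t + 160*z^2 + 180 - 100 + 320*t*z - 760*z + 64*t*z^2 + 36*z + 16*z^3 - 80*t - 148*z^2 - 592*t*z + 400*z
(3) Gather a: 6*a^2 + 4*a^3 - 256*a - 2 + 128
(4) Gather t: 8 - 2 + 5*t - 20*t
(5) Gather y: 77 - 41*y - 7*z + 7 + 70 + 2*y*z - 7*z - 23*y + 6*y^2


(1) = 8*d^2 + 78*d + 54
(2) = t*(64*z^2 - 272*z + 64) + 16*z^3 + 12*z^2 - 324*z + 80
(3) = 4*a^3 + 6*a^2 - 256*a + 126
(4) = 6 - 15*t
(5) = 6*y^2 + y*(2*z - 64) - 14*z + 154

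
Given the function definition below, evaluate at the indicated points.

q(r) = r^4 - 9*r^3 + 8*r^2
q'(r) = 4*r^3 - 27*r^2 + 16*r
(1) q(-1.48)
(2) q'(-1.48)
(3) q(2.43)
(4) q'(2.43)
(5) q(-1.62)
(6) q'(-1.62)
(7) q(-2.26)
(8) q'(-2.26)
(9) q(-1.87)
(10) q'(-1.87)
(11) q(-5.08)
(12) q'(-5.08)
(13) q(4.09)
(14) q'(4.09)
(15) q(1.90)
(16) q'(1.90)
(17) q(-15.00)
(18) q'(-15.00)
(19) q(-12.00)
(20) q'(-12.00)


(1) = 51.50
(2) = -95.79
(3) = -47.03
(4) = -63.16
(5) = 66.15
(6) = -113.78
(7) = 170.84
(8) = -220.24
(9) = 99.06
(10) = -150.49
(11) = 2052.29
(12) = -1302.44
(13) = -202.11
(14) = -112.55
(15) = -19.82
(16) = -39.63
(17) = 82800.00
(18) = -19815.00
(19) = 37440.00
(20) = -10992.00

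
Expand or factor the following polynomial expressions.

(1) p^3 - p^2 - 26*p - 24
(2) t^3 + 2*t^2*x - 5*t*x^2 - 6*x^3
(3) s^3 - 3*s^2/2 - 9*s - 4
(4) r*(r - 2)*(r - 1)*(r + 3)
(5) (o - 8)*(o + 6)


(1) = (p - 6)*(p + 1)*(p + 4)
(2) = (t - 2*x)*(t + x)*(t + 3*x)
(3) = (s - 4)*(s + 1/2)*(s + 2)
(4) = r^4 - 7*r^2 + 6*r
(5) = o^2 - 2*o - 48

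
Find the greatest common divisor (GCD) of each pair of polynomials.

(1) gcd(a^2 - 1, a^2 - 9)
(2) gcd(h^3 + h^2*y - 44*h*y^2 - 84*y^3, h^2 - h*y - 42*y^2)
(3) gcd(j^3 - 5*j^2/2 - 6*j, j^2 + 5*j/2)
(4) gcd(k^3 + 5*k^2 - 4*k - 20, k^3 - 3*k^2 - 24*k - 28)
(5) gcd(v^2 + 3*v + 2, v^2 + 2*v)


(1) = gcd((a - 1)*(a + 1), (a - 3)*(a + 3)) = 1
(2) = -h^2 + h*y + 42*y^2
(3) = gcd(j*(j - 4)*(j + 3/2), j*(j + 5/2)) = j
(4) = k + 2
(5) = gcd((v + 1)*(v + 2), v*(v + 2)) = v + 2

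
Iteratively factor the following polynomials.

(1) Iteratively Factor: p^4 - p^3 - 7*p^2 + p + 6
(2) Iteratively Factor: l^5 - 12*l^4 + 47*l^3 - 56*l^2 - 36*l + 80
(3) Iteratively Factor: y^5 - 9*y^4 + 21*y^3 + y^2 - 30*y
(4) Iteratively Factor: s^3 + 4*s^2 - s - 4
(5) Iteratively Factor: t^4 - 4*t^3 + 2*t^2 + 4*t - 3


(1) = (p + 1)*(p^3 - 2*p^2 - 5*p + 6) = (p - 3)*(p + 1)*(p^2 + p - 2) = (p - 3)*(p + 1)*(p + 2)*(p - 1)
(2) = (l - 4)*(l^4 - 8*l^3 + 15*l^2 + 4*l - 20) = (l - 4)*(l - 2)*(l^3 - 6*l^2 + 3*l + 10) = (l - 5)*(l - 4)*(l - 2)*(l^2 - l - 2) = (l - 5)*(l - 4)*(l - 2)*(l + 1)*(l - 2)
(3) = (y + 1)*(y^4 - 10*y^3 + 31*y^2 - 30*y) = (y - 3)*(y + 1)*(y^3 - 7*y^2 + 10*y) = (y - 3)*(y - 2)*(y + 1)*(y^2 - 5*y) = y*(y - 3)*(y - 2)*(y + 1)*(y - 5)
(4) = (s + 4)*(s^2 - 1) = (s - 1)*(s + 4)*(s + 1)
(5) = (t - 1)*(t^3 - 3*t^2 - t + 3) = (t - 3)*(t - 1)*(t^2 - 1) = (t - 3)*(t - 1)^2*(t + 1)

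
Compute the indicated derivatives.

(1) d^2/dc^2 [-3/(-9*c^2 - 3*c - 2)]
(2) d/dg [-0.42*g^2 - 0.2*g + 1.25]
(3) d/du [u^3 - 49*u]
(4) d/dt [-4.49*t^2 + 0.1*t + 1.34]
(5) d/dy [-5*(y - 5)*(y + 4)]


(1) = 54*(-9*c^2 - 3*c + (6*c + 1)^2 - 2)/(9*c^2 + 3*c + 2)^3
(2) = -0.84*g - 0.2
(3) = 3*u^2 - 49
(4) = 0.1 - 8.98*t
(5) = 5 - 10*y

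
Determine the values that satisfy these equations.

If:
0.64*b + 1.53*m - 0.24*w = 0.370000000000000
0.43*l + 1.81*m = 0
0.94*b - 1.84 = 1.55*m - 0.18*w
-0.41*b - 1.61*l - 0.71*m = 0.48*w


Then:
b = 1.69
l = -2.96
m = 0.70
w = 7.46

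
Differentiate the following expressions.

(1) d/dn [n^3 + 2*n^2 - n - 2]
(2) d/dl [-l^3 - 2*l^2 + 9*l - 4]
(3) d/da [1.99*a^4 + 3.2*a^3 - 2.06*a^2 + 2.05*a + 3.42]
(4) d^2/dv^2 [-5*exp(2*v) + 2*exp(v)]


(1) = 3*n^2 + 4*n - 1
(2) = -3*l^2 - 4*l + 9
(3) = 7.96*a^3 + 9.6*a^2 - 4.12*a + 2.05
(4) = (2 - 20*exp(v))*exp(v)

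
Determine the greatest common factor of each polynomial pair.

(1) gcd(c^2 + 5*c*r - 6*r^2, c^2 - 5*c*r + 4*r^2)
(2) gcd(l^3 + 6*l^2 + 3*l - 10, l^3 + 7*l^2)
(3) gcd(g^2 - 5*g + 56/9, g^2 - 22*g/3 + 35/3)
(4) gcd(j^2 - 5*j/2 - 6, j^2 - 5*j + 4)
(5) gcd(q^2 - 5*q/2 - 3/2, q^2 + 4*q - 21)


(1) = gcd((c - r)*(c + 6*r), (c - 4*r)*(c - r)) = -c + r
(2) = 1
(3) = gcd((g - 8/3)*(g - 7/3), (g - 5)*(g - 7/3)) = g - 7/3
(4) = j - 4
(5) = q - 3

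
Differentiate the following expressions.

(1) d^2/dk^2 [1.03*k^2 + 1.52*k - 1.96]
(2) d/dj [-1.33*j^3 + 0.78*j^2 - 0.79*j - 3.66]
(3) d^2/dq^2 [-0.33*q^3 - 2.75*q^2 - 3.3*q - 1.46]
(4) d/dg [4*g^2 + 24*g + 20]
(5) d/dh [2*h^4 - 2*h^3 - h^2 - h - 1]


(1) = 2.06000000000000
(2) = -3.99*j^2 + 1.56*j - 0.79
(3) = -1.98*q - 5.5
(4) = 8*g + 24
(5) = 8*h^3 - 6*h^2 - 2*h - 1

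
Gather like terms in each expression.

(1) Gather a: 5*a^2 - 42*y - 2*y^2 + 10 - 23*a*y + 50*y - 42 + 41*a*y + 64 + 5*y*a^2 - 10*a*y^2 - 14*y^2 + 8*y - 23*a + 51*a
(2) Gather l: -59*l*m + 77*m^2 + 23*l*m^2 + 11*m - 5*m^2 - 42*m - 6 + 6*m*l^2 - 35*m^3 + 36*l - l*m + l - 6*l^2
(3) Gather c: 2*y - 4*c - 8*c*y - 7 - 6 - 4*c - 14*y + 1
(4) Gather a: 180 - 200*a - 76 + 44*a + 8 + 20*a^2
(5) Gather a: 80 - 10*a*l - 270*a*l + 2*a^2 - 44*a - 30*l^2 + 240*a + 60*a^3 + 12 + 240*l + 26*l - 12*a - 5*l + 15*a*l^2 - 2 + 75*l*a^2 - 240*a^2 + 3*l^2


(1) = a^2*(5*y + 5) + a*(-10*y^2 + 18*y + 28) - 16*y^2 + 16*y + 32
(2) = l^2*(6*m - 6) + l*(23*m^2 - 60*m + 37) - 35*m^3 + 72*m^2 - 31*m - 6
(3) = c*(-8*y - 8) - 12*y - 12
(4) = 20*a^2 - 156*a + 112
(5) = 60*a^3 + a^2*(75*l - 238) + a*(15*l^2 - 280*l + 184) - 27*l^2 + 261*l + 90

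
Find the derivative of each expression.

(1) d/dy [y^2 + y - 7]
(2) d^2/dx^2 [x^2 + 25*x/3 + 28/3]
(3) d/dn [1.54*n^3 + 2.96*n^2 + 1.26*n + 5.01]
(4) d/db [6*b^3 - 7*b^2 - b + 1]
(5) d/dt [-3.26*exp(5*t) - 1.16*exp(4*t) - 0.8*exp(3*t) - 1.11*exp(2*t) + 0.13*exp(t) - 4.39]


(1) = 2*y + 1
(2) = 2
(3) = 4.62*n^2 + 5.92*n + 1.26
(4) = 18*b^2 - 14*b - 1
(5) = (-16.3*exp(4*t) - 4.64*exp(3*t) - 2.4*exp(2*t) - 2.22*exp(t) + 0.13)*exp(t)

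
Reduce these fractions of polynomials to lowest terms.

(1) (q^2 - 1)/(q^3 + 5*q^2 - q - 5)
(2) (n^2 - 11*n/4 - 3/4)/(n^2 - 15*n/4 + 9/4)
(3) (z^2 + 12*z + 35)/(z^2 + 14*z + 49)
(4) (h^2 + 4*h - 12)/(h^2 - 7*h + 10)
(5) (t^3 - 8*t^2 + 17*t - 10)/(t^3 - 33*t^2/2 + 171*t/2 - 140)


(1) = 1/(q + 5)
(2) = (4*n + 1)/(4*n - 3)
(3) = (z + 5)/(z + 7)
(4) = (h + 6)/(h - 5)
(5) = (2*t^2 - 6*t + 4)/(2*t^2 - 23*t + 56)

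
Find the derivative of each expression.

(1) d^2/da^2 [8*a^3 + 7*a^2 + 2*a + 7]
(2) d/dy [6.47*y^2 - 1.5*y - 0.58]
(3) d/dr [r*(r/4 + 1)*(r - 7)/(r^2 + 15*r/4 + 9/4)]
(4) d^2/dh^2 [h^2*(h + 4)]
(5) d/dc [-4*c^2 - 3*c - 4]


(1) = 48*a + 14
(2) = 12.94*y - 1.5
(3) = 2*(2*r^4 + 15*r^3 + 47*r^2 - 27*r - 126)/(16*r^4 + 120*r^3 + 297*r^2 + 270*r + 81)
(4) = 6*h + 8
(5) = -8*c - 3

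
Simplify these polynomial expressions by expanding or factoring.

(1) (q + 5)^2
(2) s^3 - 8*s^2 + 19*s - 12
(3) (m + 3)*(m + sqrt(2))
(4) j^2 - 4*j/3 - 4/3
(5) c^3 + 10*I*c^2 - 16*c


(1) = q^2 + 10*q + 25
(2) = (s - 4)*(s - 3)*(s - 1)
(3) = m^2 + sqrt(2)*m + 3*m + 3*sqrt(2)
(4) = (j - 2)*(j + 2/3)
(5) = c*(c + 2*I)*(c + 8*I)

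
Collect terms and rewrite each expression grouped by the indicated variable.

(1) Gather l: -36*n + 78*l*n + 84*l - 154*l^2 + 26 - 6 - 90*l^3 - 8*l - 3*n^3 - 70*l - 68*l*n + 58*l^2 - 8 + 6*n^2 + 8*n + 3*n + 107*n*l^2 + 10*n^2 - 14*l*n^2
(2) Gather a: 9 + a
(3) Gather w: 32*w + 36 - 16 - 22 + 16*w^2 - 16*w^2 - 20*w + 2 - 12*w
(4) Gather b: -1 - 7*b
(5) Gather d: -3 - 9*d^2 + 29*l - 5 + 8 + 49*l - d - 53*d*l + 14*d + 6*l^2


(1) = -90*l^3 + l^2*(107*n - 96) + l*(-14*n^2 + 10*n + 6) - 3*n^3 + 16*n^2 - 25*n + 12
(2) = a + 9
(3) = 0
(4) = -7*b - 1
(5) = -9*d^2 + d*(13 - 53*l) + 6*l^2 + 78*l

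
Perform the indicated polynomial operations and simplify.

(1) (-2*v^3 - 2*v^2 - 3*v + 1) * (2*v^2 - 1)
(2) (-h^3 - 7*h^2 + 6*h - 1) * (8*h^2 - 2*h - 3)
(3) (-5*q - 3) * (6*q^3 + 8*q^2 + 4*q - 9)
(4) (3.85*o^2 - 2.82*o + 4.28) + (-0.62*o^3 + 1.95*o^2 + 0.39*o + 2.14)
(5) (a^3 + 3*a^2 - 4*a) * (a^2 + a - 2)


(1) = -4*v^5 - 4*v^4 - 4*v^3 + 4*v^2 + 3*v - 1
(2) = -8*h^5 - 54*h^4 + 65*h^3 + h^2 - 16*h + 3
(3) = -30*q^4 - 58*q^3 - 44*q^2 + 33*q + 27
(4) = -0.62*o^3 + 5.8*o^2 - 2.43*o + 6.42
(5) = a^5 + 4*a^4 - 3*a^3 - 10*a^2 + 8*a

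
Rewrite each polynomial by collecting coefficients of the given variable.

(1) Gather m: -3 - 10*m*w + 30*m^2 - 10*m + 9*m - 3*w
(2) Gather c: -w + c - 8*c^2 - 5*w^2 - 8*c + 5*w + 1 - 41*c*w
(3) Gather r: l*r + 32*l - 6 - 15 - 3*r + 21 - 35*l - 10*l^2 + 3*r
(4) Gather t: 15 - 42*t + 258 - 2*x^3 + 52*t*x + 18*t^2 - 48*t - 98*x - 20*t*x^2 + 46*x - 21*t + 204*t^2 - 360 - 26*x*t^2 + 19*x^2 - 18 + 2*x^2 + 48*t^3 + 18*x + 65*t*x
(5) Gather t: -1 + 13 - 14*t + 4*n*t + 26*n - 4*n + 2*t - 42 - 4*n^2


(1) = 30*m^2 + m*(-10*w - 1) - 3*w - 3
(2) = -8*c^2 + c*(-41*w - 7) - 5*w^2 + 4*w + 1
(3) = -10*l^2 + l*r - 3*l
(4) = 48*t^3 + t^2*(222 - 26*x) + t*(-20*x^2 + 117*x - 111) - 2*x^3 + 21*x^2 - 34*x - 105
(5) = -4*n^2 + 22*n + t*(4*n - 12) - 30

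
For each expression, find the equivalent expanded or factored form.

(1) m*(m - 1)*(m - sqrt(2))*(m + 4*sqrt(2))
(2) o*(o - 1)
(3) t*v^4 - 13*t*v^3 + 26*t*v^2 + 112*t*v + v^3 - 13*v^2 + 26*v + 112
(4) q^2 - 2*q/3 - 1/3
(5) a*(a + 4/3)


(1) = m^4 - m^3 + 3*sqrt(2)*m^3 - 8*m^2 - 3*sqrt(2)*m^2 + 8*m
(2) = o^2 - o
(3) = (v - 8)*(v - 7)*(v + 2)*(t*v + 1)
(4) = (q - 1)*(q + 1/3)
(5) = a^2 + 4*a/3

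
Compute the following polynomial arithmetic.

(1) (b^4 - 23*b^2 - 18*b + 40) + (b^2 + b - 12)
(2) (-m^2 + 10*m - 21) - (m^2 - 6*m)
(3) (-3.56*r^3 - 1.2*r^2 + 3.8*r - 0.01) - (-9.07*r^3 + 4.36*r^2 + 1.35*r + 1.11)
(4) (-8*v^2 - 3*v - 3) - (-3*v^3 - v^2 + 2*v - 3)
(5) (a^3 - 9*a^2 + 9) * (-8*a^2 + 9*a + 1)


(1) = b^4 - 22*b^2 - 17*b + 28
(2) = -2*m^2 + 16*m - 21
(3) = 5.51*r^3 - 5.56*r^2 + 2.45*r - 1.12
(4) = 3*v^3 - 7*v^2 - 5*v
(5) = -8*a^5 + 81*a^4 - 80*a^3 - 81*a^2 + 81*a + 9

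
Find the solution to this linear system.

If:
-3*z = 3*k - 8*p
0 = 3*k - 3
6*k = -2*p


Then:
k = 1
p = -3
z = -9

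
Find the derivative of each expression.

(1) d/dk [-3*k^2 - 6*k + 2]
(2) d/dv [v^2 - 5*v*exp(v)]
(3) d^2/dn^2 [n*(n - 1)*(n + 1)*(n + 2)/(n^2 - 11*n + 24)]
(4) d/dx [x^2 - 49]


(1) = -6*k - 6
(2) = -5*v*exp(v) + 2*v - 5*exp(v)
(3) = 2*(n^6 - 33*n^5 + 435*n^4 - 1931*n^3 + 1944*n^2 + 3600*n - 1104)/(n^6 - 33*n^5 + 435*n^4 - 2915*n^3 + 10440*n^2 - 19008*n + 13824)
(4) = 2*x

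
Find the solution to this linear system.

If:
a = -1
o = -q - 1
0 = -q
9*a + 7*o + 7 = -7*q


Then:
No Solution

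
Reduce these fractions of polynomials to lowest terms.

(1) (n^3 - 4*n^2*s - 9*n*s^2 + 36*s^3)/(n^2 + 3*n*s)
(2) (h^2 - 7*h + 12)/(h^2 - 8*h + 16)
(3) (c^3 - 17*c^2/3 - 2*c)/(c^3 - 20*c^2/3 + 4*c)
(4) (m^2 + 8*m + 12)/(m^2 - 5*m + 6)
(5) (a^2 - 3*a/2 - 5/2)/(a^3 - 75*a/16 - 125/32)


(1) = (n^2 - 7*n*s + 12*s^2)/n
(2) = (h - 3)/(h - 4)
(3) = (3*c + 1)/(3*c - 2)
(4) = (m^2 + 8*m + 12)/(m^2 - 5*m + 6)
(5) = (16*a + 16)/(16*a^2 + 40*a + 25)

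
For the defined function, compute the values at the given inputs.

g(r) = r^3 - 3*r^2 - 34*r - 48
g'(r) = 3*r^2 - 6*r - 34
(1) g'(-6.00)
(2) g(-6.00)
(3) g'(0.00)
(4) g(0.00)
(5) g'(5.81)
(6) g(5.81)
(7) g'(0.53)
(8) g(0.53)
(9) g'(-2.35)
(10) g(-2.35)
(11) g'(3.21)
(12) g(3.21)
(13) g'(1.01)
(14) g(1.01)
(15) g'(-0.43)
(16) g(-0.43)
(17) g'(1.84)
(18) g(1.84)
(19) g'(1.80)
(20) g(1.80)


(1) = 110.00
(2) = -168.00
(3) = -34.00
(4) = -48.00
(5) = 32.41
(6) = -150.69
(7) = -36.34
(8) = -66.71
(9) = -3.33
(10) = 2.35
(11) = -22.35
(12) = -154.98
(13) = -37.00
(14) = -84.37
(15) = -30.87
(16) = -34.01
(17) = -34.88
(18) = -114.49
(19) = -35.08
(20) = -113.09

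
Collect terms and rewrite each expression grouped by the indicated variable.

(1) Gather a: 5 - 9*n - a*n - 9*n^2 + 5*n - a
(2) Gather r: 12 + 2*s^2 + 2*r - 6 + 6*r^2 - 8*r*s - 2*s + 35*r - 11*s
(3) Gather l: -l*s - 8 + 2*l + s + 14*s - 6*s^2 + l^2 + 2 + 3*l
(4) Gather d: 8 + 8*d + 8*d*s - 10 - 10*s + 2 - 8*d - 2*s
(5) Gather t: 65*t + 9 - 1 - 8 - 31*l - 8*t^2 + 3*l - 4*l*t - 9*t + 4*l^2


(1) = a*(-n - 1) - 9*n^2 - 4*n + 5
(2) = 6*r^2 + r*(37 - 8*s) + 2*s^2 - 13*s + 6
(3) = l^2 + l*(5 - s) - 6*s^2 + 15*s - 6
(4) = 8*d*s - 12*s
(5) = 4*l^2 - 28*l - 8*t^2 + t*(56 - 4*l)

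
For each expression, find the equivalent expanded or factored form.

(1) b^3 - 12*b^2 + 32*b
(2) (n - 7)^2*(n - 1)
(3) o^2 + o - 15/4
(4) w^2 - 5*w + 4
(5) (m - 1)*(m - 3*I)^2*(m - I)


(1) = b*(b - 8)*(b - 4)
(2) = n^3 - 15*n^2 + 63*n - 49
(3) = (o - 3/2)*(o + 5/2)
(4) = (w - 4)*(w - 1)
(5) = m^4 - m^3 - 7*I*m^3 - 15*m^2 + 7*I*m^2 + 15*m + 9*I*m - 9*I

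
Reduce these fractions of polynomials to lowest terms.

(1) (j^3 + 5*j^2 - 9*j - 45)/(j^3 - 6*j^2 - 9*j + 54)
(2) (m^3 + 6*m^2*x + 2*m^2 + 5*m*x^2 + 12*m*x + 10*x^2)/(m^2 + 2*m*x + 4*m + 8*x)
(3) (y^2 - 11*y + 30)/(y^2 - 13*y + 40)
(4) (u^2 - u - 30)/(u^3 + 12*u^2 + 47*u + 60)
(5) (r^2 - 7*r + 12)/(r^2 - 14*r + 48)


(1) = (j + 5)/(j - 6)
(2) = (m^3 + 6*m^2*x + 2*m^2 + 5*m*x^2 + 12*m*x + 10*x^2)/(m^2 + 2*m*x + 4*m + 8*x)
(3) = (y - 6)/(y - 8)
(4) = (u - 6)/(u^2 + 7*u + 12)
(5) = (r^2 - 7*r + 12)/(r^2 - 14*r + 48)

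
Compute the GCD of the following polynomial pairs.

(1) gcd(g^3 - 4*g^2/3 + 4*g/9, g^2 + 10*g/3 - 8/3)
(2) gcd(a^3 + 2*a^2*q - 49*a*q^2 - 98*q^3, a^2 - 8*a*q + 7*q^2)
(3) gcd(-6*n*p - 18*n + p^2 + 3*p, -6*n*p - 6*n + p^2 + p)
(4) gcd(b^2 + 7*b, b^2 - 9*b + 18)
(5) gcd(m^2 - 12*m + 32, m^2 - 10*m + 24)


(1) = g - 2/3
(2) = gcd((a - 7*q)*(a + 2*q)*(a + 7*q), (a - 7*q)*(a - q)) = -a + 7*q
(3) = gcd((-6*n + p)*(p + 3), (-6*n + p)*(p + 1)) = -6*n + p
(4) = 1
(5) = gcd((m - 8)*(m - 4), (m - 6)*(m - 4)) = m - 4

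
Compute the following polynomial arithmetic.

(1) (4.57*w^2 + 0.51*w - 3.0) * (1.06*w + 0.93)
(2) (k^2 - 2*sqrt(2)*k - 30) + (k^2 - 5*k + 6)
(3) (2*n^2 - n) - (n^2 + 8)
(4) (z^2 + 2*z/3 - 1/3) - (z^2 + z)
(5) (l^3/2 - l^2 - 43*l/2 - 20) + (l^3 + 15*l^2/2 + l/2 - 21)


(1) = 4.8442*w^3 + 4.7907*w^2 - 2.7057*w - 2.79
(2) = 2*k^2 - 5*k - 2*sqrt(2)*k - 24
(3) = n^2 - n - 8
(4) = -z/3 - 1/3
(5) = 3*l^3/2 + 13*l^2/2 - 21*l - 41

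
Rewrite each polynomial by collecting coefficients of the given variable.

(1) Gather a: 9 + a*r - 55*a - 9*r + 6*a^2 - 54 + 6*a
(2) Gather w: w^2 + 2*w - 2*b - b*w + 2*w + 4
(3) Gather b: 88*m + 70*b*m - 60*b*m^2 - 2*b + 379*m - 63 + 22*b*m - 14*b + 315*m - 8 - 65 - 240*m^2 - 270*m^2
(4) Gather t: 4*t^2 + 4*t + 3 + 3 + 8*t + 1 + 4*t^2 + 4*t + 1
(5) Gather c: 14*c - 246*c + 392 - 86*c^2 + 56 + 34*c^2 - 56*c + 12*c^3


(1) = 6*a^2 + a*(r - 49) - 9*r - 45
(2) = -2*b + w^2 + w*(4 - b) + 4
(3) = b*(-60*m^2 + 92*m - 16) - 510*m^2 + 782*m - 136
(4) = 8*t^2 + 16*t + 8
(5) = 12*c^3 - 52*c^2 - 288*c + 448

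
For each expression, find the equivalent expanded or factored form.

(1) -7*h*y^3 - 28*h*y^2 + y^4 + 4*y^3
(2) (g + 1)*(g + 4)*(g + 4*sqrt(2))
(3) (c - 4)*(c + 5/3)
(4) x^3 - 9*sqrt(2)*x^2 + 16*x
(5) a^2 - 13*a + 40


(1) = y^2*(-7*h + y)*(y + 4)
(2) = g^3 + 5*g^2 + 4*sqrt(2)*g^2 + 4*g + 20*sqrt(2)*g + 16*sqrt(2)
(3) = c^2 - 7*c/3 - 20/3
(4) = x*(x - 8*sqrt(2))*(x - sqrt(2))
(5) = (a - 8)*(a - 5)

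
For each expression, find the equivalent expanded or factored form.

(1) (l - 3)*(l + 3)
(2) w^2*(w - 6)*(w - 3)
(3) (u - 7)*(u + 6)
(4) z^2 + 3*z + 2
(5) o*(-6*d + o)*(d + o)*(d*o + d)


(1) = l^2 - 9
(2) = w^4 - 9*w^3 + 18*w^2
(3) = u^2 - u - 42
(4) = (z + 1)*(z + 2)
(5) = -6*d^3*o^2 - 6*d^3*o - 5*d^2*o^3 - 5*d^2*o^2 + d*o^4 + d*o^3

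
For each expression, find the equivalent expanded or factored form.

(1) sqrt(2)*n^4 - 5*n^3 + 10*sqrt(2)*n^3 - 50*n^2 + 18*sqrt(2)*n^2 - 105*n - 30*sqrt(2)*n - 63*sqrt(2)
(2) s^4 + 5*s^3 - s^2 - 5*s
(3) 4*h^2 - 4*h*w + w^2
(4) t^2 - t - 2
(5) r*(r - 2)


(1) = (n + 3)*(n + 7)*(n - 3*sqrt(2))*(sqrt(2)*n + 1)
(2) = s*(s - 1)*(s + 1)*(s + 5)
(3) = (-2*h + w)^2
(4) = (t - 2)*(t + 1)
(5) = r^2 - 2*r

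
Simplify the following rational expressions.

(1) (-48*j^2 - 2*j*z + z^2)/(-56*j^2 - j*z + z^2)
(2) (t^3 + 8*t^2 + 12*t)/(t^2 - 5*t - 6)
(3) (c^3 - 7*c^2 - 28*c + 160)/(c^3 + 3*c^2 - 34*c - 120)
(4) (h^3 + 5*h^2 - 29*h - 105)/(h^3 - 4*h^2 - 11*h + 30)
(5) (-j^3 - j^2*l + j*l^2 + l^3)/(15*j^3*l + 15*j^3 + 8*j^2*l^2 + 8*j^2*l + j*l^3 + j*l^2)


(1) = (6*j + z)/(7*j + z)
(2) = (t^3 + 8*t^2 + 12*t)/(t^2 - 5*t - 6)
(3) = (c^2 - 12*c + 32)/(c^2 - 2*c - 24)
(4) = (h + 7)/(h - 2)
(5) = (-j^3 - j^2*l + j*l^2 + l^3)/(15*j^3*l + 15*j^3 + 8*j^2*l^2 + 8*j^2*l + j*l^3 + j*l^2)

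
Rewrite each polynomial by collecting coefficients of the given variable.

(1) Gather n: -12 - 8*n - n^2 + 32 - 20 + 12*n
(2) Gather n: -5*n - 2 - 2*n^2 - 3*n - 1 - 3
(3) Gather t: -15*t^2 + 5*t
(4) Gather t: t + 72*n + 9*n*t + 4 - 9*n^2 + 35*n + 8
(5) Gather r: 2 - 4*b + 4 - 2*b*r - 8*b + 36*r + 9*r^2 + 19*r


(1) = -n^2 + 4*n
(2) = -2*n^2 - 8*n - 6
(3) = -15*t^2 + 5*t
(4) = -9*n^2 + 107*n + t*(9*n + 1) + 12
(5) = -12*b + 9*r^2 + r*(55 - 2*b) + 6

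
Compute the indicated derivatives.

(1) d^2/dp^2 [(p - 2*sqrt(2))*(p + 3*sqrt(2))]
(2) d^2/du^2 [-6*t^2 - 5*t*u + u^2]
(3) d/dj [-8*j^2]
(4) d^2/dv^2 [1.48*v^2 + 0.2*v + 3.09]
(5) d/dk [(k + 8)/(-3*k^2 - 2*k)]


(1) = 2
(2) = 2
(3) = -16*j
(4) = 2.96000000000000
(5) = (3*k^2 + 48*k + 16)/(k^2*(9*k^2 + 12*k + 4))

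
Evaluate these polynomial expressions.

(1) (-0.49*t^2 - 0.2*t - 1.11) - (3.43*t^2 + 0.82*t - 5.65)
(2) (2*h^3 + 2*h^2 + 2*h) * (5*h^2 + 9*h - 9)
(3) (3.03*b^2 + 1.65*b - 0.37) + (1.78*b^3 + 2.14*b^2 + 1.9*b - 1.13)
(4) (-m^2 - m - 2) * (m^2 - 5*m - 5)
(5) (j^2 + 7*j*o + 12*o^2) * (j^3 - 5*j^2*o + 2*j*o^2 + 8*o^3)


(1) = -3.92*t^2 - 1.02*t + 4.54
(2) = 10*h^5 + 28*h^4 + 10*h^3 - 18*h
(3) = 1.78*b^3 + 5.17*b^2 + 3.55*b - 1.5
(4) = -m^4 + 4*m^3 + 8*m^2 + 15*m + 10
(5) = j^5 + 2*j^4*o - 21*j^3*o^2 - 38*j^2*o^3 + 80*j*o^4 + 96*o^5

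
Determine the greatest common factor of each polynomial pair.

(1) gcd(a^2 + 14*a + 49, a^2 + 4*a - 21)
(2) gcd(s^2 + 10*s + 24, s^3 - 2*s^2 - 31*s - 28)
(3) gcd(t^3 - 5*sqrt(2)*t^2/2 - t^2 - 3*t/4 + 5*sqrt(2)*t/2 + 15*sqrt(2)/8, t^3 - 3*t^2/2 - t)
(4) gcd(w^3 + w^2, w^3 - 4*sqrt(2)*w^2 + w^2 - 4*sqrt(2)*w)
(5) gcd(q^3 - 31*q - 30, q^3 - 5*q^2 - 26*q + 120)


(1) = a + 7
(2) = gcd((s + 4)*(s + 6), (s - 7)*(s + 1)*(s + 4)) = s + 4
(3) = t + 1/2
(4) = gcd(w^2*(w + 1), w*(w + 1)*(w - 4*sqrt(2))) = w^2 + w
(5) = gcd((q - 6)*(q + 1)*(q + 5), (q - 6)*(q - 4)*(q + 5)) = q^2 - q - 30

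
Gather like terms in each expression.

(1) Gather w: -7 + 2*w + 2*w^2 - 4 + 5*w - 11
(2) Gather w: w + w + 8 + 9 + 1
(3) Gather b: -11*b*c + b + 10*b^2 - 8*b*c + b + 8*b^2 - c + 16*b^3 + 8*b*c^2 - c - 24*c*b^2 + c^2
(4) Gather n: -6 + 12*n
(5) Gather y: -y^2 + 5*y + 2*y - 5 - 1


(1) = 2*w^2 + 7*w - 22
(2) = 2*w + 18
(3) = 16*b^3 + b^2*(18 - 24*c) + b*(8*c^2 - 19*c + 2) + c^2 - 2*c
(4) = 12*n - 6
(5) = -y^2 + 7*y - 6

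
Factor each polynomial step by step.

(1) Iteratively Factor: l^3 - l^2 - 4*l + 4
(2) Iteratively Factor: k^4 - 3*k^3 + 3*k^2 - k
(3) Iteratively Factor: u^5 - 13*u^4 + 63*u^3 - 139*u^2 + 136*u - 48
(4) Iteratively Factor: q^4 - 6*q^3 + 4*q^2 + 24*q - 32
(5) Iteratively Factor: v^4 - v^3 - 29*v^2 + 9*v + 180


(1) = (l - 2)*(l^2 + l - 2) = (l - 2)*(l - 1)*(l + 2)
(2) = (k - 1)*(k^3 - 2*k^2 + k) = k*(k - 1)*(k^2 - 2*k + 1) = k*(k - 1)^2*(k - 1)
(3) = (u - 4)*(u^4 - 9*u^3 + 27*u^2 - 31*u + 12) = (u - 4)*(u - 1)*(u^3 - 8*u^2 + 19*u - 12) = (u - 4)*(u - 1)^2*(u^2 - 7*u + 12) = (u - 4)^2*(u - 1)^2*(u - 3)
(4) = (q - 2)*(q^3 - 4*q^2 - 4*q + 16) = (q - 2)^2*(q^2 - 2*q - 8) = (q - 2)^2*(q + 2)*(q - 4)
(5) = (v - 3)*(v^3 + 2*v^2 - 23*v - 60) = (v - 3)*(v + 4)*(v^2 - 2*v - 15) = (v - 5)*(v - 3)*(v + 4)*(v + 3)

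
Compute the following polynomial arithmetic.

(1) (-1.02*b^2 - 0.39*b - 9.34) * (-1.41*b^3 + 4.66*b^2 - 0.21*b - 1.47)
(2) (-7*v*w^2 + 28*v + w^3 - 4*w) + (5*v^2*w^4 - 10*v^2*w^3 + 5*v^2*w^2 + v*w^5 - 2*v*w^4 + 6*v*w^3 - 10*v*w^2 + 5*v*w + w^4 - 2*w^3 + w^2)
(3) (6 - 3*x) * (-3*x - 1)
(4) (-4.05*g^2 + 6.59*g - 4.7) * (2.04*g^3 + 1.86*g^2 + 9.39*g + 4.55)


(1) = 1.4382*b^5 - 4.2033*b^4 + 11.5662*b^3 - 41.9431*b^2 + 2.5347*b + 13.7298
(2) = 5*v^2*w^4 - 10*v^2*w^3 + 5*v^2*w^2 + v*w^5 - 2*v*w^4 + 6*v*w^3 - 17*v*w^2 + 5*v*w + 28*v + w^4 - w^3 + w^2 - 4*w
(3) = 9*x^2 - 15*x - 6
(4) = -8.262*g^5 + 5.9106*g^4 - 35.3601*g^3 + 34.7106*g^2 - 14.1485*g - 21.385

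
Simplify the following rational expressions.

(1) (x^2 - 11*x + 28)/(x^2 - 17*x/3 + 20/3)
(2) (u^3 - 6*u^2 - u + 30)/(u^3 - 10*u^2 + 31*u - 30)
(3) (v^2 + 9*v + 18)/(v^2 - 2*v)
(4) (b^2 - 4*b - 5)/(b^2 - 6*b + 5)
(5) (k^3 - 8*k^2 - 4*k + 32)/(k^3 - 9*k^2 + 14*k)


(1) = (3*x - 21)/(3*x - 5)
(2) = (u + 2)/(u - 2)
(3) = (v^2 + 9*v + 18)/(v^2 - 2*v)
(4) = (b + 1)/(b - 1)
(5) = (k^2 - 6*k - 16)/(k^2 - 7*k)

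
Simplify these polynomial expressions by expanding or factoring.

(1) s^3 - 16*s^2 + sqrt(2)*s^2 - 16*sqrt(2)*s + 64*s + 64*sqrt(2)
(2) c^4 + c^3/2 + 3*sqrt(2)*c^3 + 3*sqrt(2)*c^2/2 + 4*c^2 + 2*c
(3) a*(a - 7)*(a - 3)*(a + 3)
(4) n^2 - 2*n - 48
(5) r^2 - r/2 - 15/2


(1) = (s - 8)^2*(s + sqrt(2))
(2) = c*(c + 1/2)*(c + sqrt(2))*(c + 2*sqrt(2))
(3) = a^4 - 7*a^3 - 9*a^2 + 63*a
(4) = (n - 8)*(n + 6)
(5) = (r - 3)*(r + 5/2)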